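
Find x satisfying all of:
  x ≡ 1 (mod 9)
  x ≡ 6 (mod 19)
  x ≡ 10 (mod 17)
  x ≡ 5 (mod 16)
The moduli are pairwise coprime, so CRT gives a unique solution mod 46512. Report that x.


Product of moduli M = 9 · 19 · 17 · 16 = 46512.
Merge one congruence at a time:
  Start: x ≡ 1 (mod 9).
  Combine with x ≡ 6 (mod 19); new modulus lcm = 171.
    Write x = 1 + 9·t and substitute into x ≡ 6 (mod 19): 9·t ≡ 6 − 1 = 5 (mod 19).
    The inverse of 9 mod 19 is 17 (since 9·17 = 153 = 8·19 + 1), so t ≡ 17·5 = 85 ≡ 9 (mod 19).
    Then x = 1 + 9·9 = 82, valid modulo lcm(9, 19) = 171: x ≡ 82 (mod 171).
  Combine with x ≡ 10 (mod 17); new modulus lcm = 2907.
    Write x = 82 + 171·t and substitute into x ≡ 10 (mod 17): 171·t ≡ 10 − 82 = -72 (mod 17).
    Reduce coefficients mod 17: 1·t ≡ 13 (mod 17).
    So t ≡ 13 (mod 17).
    Then x = 82 + 171·13 = 2305, valid modulo lcm(171, 17) = 2907: x ≡ 2305 (mod 2907).
  Combine with x ≡ 5 (mod 16); new modulus lcm = 46512.
    Write x = 2305 + 2907·t and substitute into x ≡ 5 (mod 16): 2907·t ≡ 5 − 2305 = -2300 (mod 16).
    Reduce coefficients mod 16: 11·t ≡ 4 (mod 16).
    The inverse of 11 mod 16 is 3 (since 11·3 = 33 = 2·16 + 1), so t ≡ 3·4 = 12 ≡ 12 (mod 16).
    Then x = 2305 + 2907·12 = 37189, valid modulo lcm(2907, 16) = 46512: x ≡ 37189 (mod 46512).
Verify against each original: 37189 mod 9 = 1, 37189 mod 19 = 6, 37189 mod 17 = 10, 37189 mod 16 = 5.

x ≡ 37189 (mod 46512).


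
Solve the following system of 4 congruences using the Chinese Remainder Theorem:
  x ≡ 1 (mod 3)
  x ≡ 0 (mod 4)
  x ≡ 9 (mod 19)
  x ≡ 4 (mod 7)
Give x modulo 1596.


Product of moduli M = 3 · 4 · 19 · 7 = 1596.
Merge one congruence at a time:
  Start: x ≡ 1 (mod 3).
  Combine with x ≡ 0 (mod 4); new modulus lcm = 12.
    Write x = 1 + 3·t and substitute into x ≡ 0 (mod 4): 3·t ≡ 0 − 1 = -1 (mod 4).
    Reduce coefficients mod 4: 3·t ≡ 3 (mod 4).
    The inverse of 3 mod 4 is 3 (since 3·3 = 9 = 2·4 + 1), so t ≡ 3·3 = 9 ≡ 1 (mod 4).
    Then x = 1 + 3·1 = 4, valid modulo lcm(3, 4) = 12: x ≡ 4 (mod 12).
  Combine with x ≡ 9 (mod 19); new modulus lcm = 228.
    Write x = 4 + 12·t and substitute into x ≡ 9 (mod 19): 12·t ≡ 9 − 4 = 5 (mod 19).
    The inverse of 12 mod 19 is 8 (since 12·8 = 96 = 5·19 + 1), so t ≡ 8·5 = 40 ≡ 2 (mod 19).
    Then x = 4 + 12·2 = 28, valid modulo lcm(12, 19) = 228: x ≡ 28 (mod 228).
  Combine with x ≡ 4 (mod 7); new modulus lcm = 1596.
    Write x = 28 + 228·t and substitute into x ≡ 4 (mod 7): 228·t ≡ 4 − 28 = -24 (mod 7).
    Reduce coefficients mod 7: 4·t ≡ 4 (mod 7).
    The inverse of 4 mod 7 is 2 (since 4·2 = 8 = 1·7 + 1), so t ≡ 2·4 = 8 ≡ 1 (mod 7).
    Then x = 28 + 228·1 = 256, valid modulo lcm(228, 7) = 1596: x ≡ 256 (mod 1596).
Verify against each original: 256 mod 3 = 1, 256 mod 4 = 0, 256 mod 19 = 9, 256 mod 7 = 4.

x ≡ 256 (mod 1596).


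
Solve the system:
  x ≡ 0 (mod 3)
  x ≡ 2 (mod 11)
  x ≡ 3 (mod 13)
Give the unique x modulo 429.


Moduli 3, 11, 13 are pairwise coprime; by CRT there is a unique solution modulo M = 3 · 11 · 13 = 429.
Solve pairwise, accumulating the modulus:
  Start with x ≡ 0 (mod 3).
  Combine with x ≡ 2 (mod 11): since gcd(3, 11) = 1, we get a unique residue mod 33.
    Write x = 0 + 3·t and substitute into x ≡ 2 (mod 11): 3·t ≡ 2 − 0 = 2 (mod 11).
    The inverse of 3 mod 11 is 4 (since 3·4 = 12 = 1·11 + 1), so t ≡ 4·2 = 8 ≡ 8 (mod 11).
    Then x = 0 + 3·8 = 24, valid modulo lcm(3, 11) = 33: x ≡ 24 (mod 33).
  Combine with x ≡ 3 (mod 13): since gcd(33, 13) = 1, we get a unique residue mod 429.
    Write x = 24 + 33·t and substitute into x ≡ 3 (mod 13): 33·t ≡ 3 − 24 = -21 (mod 13).
    Reduce coefficients mod 13: 7·t ≡ 5 (mod 13).
    The inverse of 7 mod 13 is 2 (since 7·2 = 14 = 1·13 + 1), so t ≡ 2·5 = 10 ≡ 10 (mod 13).
    Then x = 24 + 33·10 = 354, valid modulo lcm(33, 13) = 429: x ≡ 354 (mod 429).
Verify: 354 mod 3 = 0 ✓, 354 mod 11 = 2 ✓, 354 mod 13 = 3 ✓.

x ≡ 354 (mod 429).


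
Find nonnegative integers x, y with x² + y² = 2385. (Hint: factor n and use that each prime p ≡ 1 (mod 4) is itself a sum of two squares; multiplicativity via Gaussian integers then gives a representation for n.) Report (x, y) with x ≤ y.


Step 1: Factor n = 2385 = 3^2 · 5 · 53.
Step 2: Check the mod-4 condition on each prime factor: 3 ≡ 3 (mod 4), exponent 2 (must be even); 5 ≡ 1 (mod 4), exponent 1; 53 ≡ 1 (mod 4), exponent 1.
All primes ≡ 3 (mod 4) appear to even exponent (or don't appear), so by the two-squares theorem n IS expressible as a sum of two squares.
Step 3: Build a representation. Group n = k² · m with k = 3 and m = 5 · 53 = 265 (a product of primes ≡ 1 (mod 4)); a representation of m scales to one of n via (k·x)² + (k·y)² = k²(x² + y²). Each prime p ≡ 1 (mod 4) is itself a sum of two squares; find a² by testing p − a² for a perfect square:
  5: 5 − 1² = 4 = 2² ⇒ 5 = 1² + 2².
  53: 53 − 1² = 52, 53 − 2² = 49 = 7² ⇒ 53 = 2² + 7².
  Combine using the Brahmagupta–Fibonacci identity (a² + b²)(c² + d²) = (ac − bd)² + (ad + bc)² = (ac + bd)² + (ad − bc)²:
  5 · 53 = 265: from (1² + 2²)(2² + 7²), take (1·2 − 2·7, 1·7 + 2·2) = (2 − 14, 7 + 4) = (-12, 11); dropping signs (only squares matter) gives (12, 11); check 12² + 11² = 144 + 121 = 265 ✓.
  Scale by k = 3: (3·12, 3·11) = (36, 33).
Step 4: Order so x ≤ y and verify: 33² + 36² = 1089 + 1296 = 2385 = n. ✓

n = 2385 = 33² + 36² (one valid representation with x ≤ y).


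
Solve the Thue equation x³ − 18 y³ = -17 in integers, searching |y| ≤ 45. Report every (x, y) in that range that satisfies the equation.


The equation is x³ - 18y³ = -17. For fixed y, x³ = 18·y³ − 17, so a solution requires the RHS to be a perfect cube.
Strategy: iterate y from -45 to 45, compute RHS = 18·y³ − 17, and check whether it is a (positive or negative) perfect cube.
Check small values of y:
  y = 0: RHS = -17 is not a perfect cube.
  y = 1: RHS = 1 = (1)³ ⇒ x = 1 works.
  y = -1: RHS = -35 is not a perfect cube.
  y = 2: RHS = 127 is not a perfect cube.
  y = -2: RHS = -161 is not a perfect cube.
  y = 3: RHS = 469 is not a perfect cube.
  y = -3: RHS = -503 is not a perfect cube.
Continuing the search up to |y| = 45 finds no further solutions beyond those listed.
Collected solutions: (1, 1).

Solutions (with |y| ≤ 45): (1, 1).


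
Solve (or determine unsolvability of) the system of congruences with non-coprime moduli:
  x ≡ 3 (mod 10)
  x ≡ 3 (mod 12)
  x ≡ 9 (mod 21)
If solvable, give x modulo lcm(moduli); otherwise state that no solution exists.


Moduli 10, 12, 21 are not pairwise coprime, so CRT works modulo lcm(m_i) when all pairwise compatibility conditions hold.
Pairwise compatibility: gcd(m_i, m_j) must divide a_i - a_j for every pair.
Merge one congruence at a time:
  Start: x ≡ 3 (mod 10).
  Combine with x ≡ 3 (mod 12): gcd(10, 12) = 2; 3 - 3 = 0, which IS divisible by 2, so compatible.
    Write x = 3 + 10·t and substitute into x ≡ 3 (mod 12): 10·t ≡ 3 − 3 = 0 (mod 12).
    Divide the congruence (and modulus) by g = 2: 5·t ≡ 0 (mod 6).
    The inverse of 5 mod 6 is 5 (since 5·5 = 25 = 4·6 + 1), so t ≡ 5·0 = 0 ≡ 0 (mod 6).
    Then x = 3 + 10·0 = 3, valid modulo lcm(10, 12) = 60: x ≡ 3 (mod 60).
  Combine with x ≡ 9 (mod 21): gcd(60, 21) = 3; 9 - 3 = 6, which IS divisible by 3, so compatible.
    Write x = 3 + 60·t and substitute into x ≡ 9 (mod 21): 60·t ≡ 9 − 3 = 6 (mod 21).
    Divide the congruence (and modulus) by g = 3: 20·t ≡ 2 (mod 7).
    Reduce coefficients mod 7: 6·t ≡ 2 (mod 7).
    The inverse of 6 mod 7 is 6 (since 6·6 = 36 = 5·7 + 1), so t ≡ 6·2 = 12 ≡ 5 (mod 7).
    Then x = 3 + 60·5 = 303, valid modulo lcm(60, 21) = 420: x ≡ 303 (mod 420).
Verify: 303 mod 10 = 3, 303 mod 12 = 3, 303 mod 21 = 9.

x ≡ 303 (mod 420).


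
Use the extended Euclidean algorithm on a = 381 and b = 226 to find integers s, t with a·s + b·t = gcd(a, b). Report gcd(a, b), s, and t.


Euclidean algorithm on (381, 226) — divide until remainder is 0:
  381 = 1 · 226 + 155
  226 = 1 · 155 + 71
  155 = 2 · 71 + 13
  71 = 5 · 13 + 6
  13 = 2 · 6 + 1
  6 = 6 · 1 + 0
gcd(381, 226) = 1.
Track Bezout coefficients alongside the remainders: start with r₀ = 381 = a·1 + b·0 (s = 1, t = 0) and r₁ = 226 = a·0 + b·1 (s = 0, t = 1); each new remainder r_{k+1} = r_{k-1} − q_k·r_k inherits s_{k+1} = s_{k-1} − q_k·s_k, t_{k+1} = t_{k-1} − q_k·t_k, so r_k = a·s_k + b·t_k at every step:
  q = 1: r = 155, s = 1 − 1·0 = 1, t = 0 − 1·1 = -1  (check: 381·1 + 226·(-1) = 155)
  q = 1: r = 71, s = 0 − 1·1 = -1, t = 1 − 1·(-1) = 2  (check: 381·(-1) + 226·2 = 71)
  q = 2: r = 13, s = 1 − 2·(-1) = 3, t = -1 − 2·2 = -5  (check: 381·3 + 226·(-5) = 13)
  q = 5: r = 6, s = -1 − 5·3 = -16, t = 2 − 5·(-5) = 27  (check: 381·(-16) + 226·27 = 6)
  q = 2: r = 1, s = 3 − 2·(-16) = 35, t = -5 − 2·27 = -59  (check: 381·35 + 226·(-59) = 1)
The row with r = 1 (the gcd) gives the Bezout coefficients s = 35, t = -59.
Result: 381 · (35) + 226 · (-59) = 1.

gcd(381, 226) = 1; s = 35, t = -59 (check: 381·35 + 226·(-59) = 1).


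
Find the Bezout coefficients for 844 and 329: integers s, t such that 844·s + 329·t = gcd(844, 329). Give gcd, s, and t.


Euclidean algorithm on (844, 329) — divide until remainder is 0:
  844 = 2 · 329 + 186
  329 = 1 · 186 + 143
  186 = 1 · 143 + 43
  143 = 3 · 43 + 14
  43 = 3 · 14 + 1
  14 = 14 · 1 + 0
gcd(844, 329) = 1.
Track Bezout coefficients alongside the remainders: start with r₀ = 844 = a·1 + b·0 (s = 1, t = 0) and r₁ = 329 = a·0 + b·1 (s = 0, t = 1); each new remainder r_{k+1} = r_{k-1} − q_k·r_k inherits s_{k+1} = s_{k-1} − q_k·s_k, t_{k+1} = t_{k-1} − q_k·t_k, so r_k = a·s_k + b·t_k at every step:
  q = 2: r = 186, s = 1 − 2·0 = 1, t = 0 − 2·1 = -2  (check: 844·1 + 329·(-2) = 186)
  q = 1: r = 143, s = 0 − 1·1 = -1, t = 1 − 1·(-2) = 3  (check: 844·(-1) + 329·3 = 143)
  q = 1: r = 43, s = 1 − 1·(-1) = 2, t = -2 − 1·3 = -5  (check: 844·2 + 329·(-5) = 43)
  q = 3: r = 14, s = -1 − 3·2 = -7, t = 3 − 3·(-5) = 18  (check: 844·(-7) + 329·18 = 14)
  q = 3: r = 1, s = 2 − 3·(-7) = 23, t = -5 − 3·18 = -59  (check: 844·23 + 329·(-59) = 1)
The row with r = 1 (the gcd) gives the Bezout coefficients s = 23, t = -59.
Result: 844 · (23) + 329 · (-59) = 1.

gcd(844, 329) = 1; s = 23, t = -59 (check: 844·23 + 329·(-59) = 1).


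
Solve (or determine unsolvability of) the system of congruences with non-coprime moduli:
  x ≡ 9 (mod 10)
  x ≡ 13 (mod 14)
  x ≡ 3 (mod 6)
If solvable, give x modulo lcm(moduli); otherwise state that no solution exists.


Moduli 10, 14, 6 are not pairwise coprime, so CRT works modulo lcm(m_i) when all pairwise compatibility conditions hold.
Pairwise compatibility: gcd(m_i, m_j) must divide a_i - a_j for every pair.
Merge one congruence at a time:
  Start: x ≡ 9 (mod 10).
  Combine with x ≡ 13 (mod 14): gcd(10, 14) = 2; 13 - 9 = 4, which IS divisible by 2, so compatible.
    Write x = 9 + 10·t and substitute into x ≡ 13 (mod 14): 10·t ≡ 13 − 9 = 4 (mod 14).
    Divide the congruence (and modulus) by g = 2: 5·t ≡ 2 (mod 7).
    The inverse of 5 mod 7 is 3 (since 5·3 = 15 = 2·7 + 1), so t ≡ 3·2 = 6 ≡ 6 (mod 7).
    Then x = 9 + 10·6 = 69, valid modulo lcm(10, 14) = 70: x ≡ 69 (mod 70).
  Combine with x ≡ 3 (mod 6): gcd(70, 6) = 2; 3 - 69 = -66, which IS divisible by 2, so compatible.
    Write x = 69 + 70·t and substitute into x ≡ 3 (mod 6): 70·t ≡ 3 − 69 = -66 (mod 6).
    Divide the congruence (and modulus) by g = 2: 35·t ≡ -33 (mod 3).
    Reduce coefficients mod 3: 2·t ≡ 0 (mod 3).
    The inverse of 2 mod 3 is 2 (since 2·2 = 4 = 1·3 + 1), so t ≡ 2·0 = 0 ≡ 0 (mod 3).
    Then x = 69 + 70·0 = 69, valid modulo lcm(70, 6) = 210: x ≡ 69 (mod 210).
Verify: 69 mod 10 = 9, 69 mod 14 = 13, 69 mod 6 = 3.

x ≡ 69 (mod 210).


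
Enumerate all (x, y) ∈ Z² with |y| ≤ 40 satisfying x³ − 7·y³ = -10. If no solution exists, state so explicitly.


The equation is x³ - 7y³ = -10. For fixed y, x³ = 7·y³ − 10, so a solution requires the RHS to be a perfect cube.
Strategy: iterate y from -40 to 40, compute RHS = 7·y³ − 10, and check whether it is a (positive or negative) perfect cube.
Check small values of y:
  y = 0: RHS = -10 is not a perfect cube.
  y = 1: RHS = -3 is not a perfect cube.
  y = -1: RHS = -17 is not a perfect cube.
  y = 2: RHS = 46 is not a perfect cube.
  y = -2: RHS = -66 is not a perfect cube.
  y = 3: RHS = 179 is not a perfect cube.
  y = -3: RHS = -199 is not a perfect cube.
Continuing the search up to |y| = 40 finds no solutions either.
No (x, y) in the scanned range satisfies the equation.

No integer solutions with |y| ≤ 40.


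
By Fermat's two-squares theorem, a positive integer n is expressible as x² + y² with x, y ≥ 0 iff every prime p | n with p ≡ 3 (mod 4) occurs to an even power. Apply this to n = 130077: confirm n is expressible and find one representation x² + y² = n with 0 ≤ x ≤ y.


Step 1: Factor n = 130077 = 3^2 · 97 · 149.
Step 2: Check the mod-4 condition on each prime factor: 3 ≡ 3 (mod 4), exponent 2 (must be even); 97 ≡ 1 (mod 4), exponent 1; 149 ≡ 1 (mod 4), exponent 1.
All primes ≡ 3 (mod 4) appear to even exponent (or don't appear), so by the two-squares theorem n IS expressible as a sum of two squares.
Step 3: Build a representation. Group n = k² · m with k = 3 and m = 97 · 149 = 14453 (a product of primes ≡ 1 (mod 4)); a representation of m scales to one of n via (k·x)² + (k·y)² = k²(x² + y²). Each prime p ≡ 1 (mod 4) is itself a sum of two squares; find a² by testing p − a² for a perfect square:
  97: 97 − 1² = 96, 97 − 2² = 93, 97 − 3² = 88, 97 − 4² = 81 = 9² ⇒ 97 = 4² + 9².
  149: 149 − 1² = 148, 149 − 2² = 145, 149 − 3² = 140, 149 − 4² = 133, 149 − 5² = 124, 149 − 6² = 113, 149 − 7² = 100 = 10² ⇒ 149 = 7² + 10².
  Combine using the Brahmagupta–Fibonacci identity (a² + b²)(c² + d²) = (ac − bd)² + (ad + bc)² = (ac + bd)² + (ad − bc)²:
  97 · 149 = 14453: from (4² + 9²)(7² + 10²), take (4·7 − 9·10, 4·10 + 9·7) = (28 − 90, 40 + 63) = (-62, 103); dropping signs (only squares matter) gives (62, 103); check 62² + 103² = 3844 + 10609 = 14453 ✓.
  Scale by k = 3: (3·62, 3·103) = (186, 309).
Step 4: Order so x ≤ y and verify: 186² + 309² = 34596 + 95481 = 130077 = n. ✓

n = 130077 = 186² + 309² (one valid representation with x ≤ y).


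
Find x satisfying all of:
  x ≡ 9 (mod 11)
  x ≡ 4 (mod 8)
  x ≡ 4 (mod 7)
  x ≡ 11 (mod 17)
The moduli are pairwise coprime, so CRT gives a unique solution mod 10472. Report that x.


Product of moduli M = 11 · 8 · 7 · 17 = 10472.
Merge one congruence at a time:
  Start: x ≡ 9 (mod 11).
  Combine with x ≡ 4 (mod 8); new modulus lcm = 88.
    Write x = 9 + 11·t and substitute into x ≡ 4 (mod 8): 11·t ≡ 4 − 9 = -5 (mod 8).
    Reduce coefficients mod 8: 3·t ≡ 3 (mod 8).
    The inverse of 3 mod 8 is 3 (since 3·3 = 9 = 1·8 + 1), so t ≡ 3·3 = 9 ≡ 1 (mod 8).
    Then x = 9 + 11·1 = 20, valid modulo lcm(11, 8) = 88: x ≡ 20 (mod 88).
  Combine with x ≡ 4 (mod 7); new modulus lcm = 616.
    Write x = 20 + 88·t and substitute into x ≡ 4 (mod 7): 88·t ≡ 4 − 20 = -16 (mod 7).
    Reduce coefficients mod 7: 4·t ≡ 5 (mod 7).
    The inverse of 4 mod 7 is 2 (since 4·2 = 8 = 1·7 + 1), so t ≡ 2·5 = 10 ≡ 3 (mod 7).
    Then x = 20 + 88·3 = 284, valid modulo lcm(88, 7) = 616: x ≡ 284 (mod 616).
  Combine with x ≡ 11 (mod 17); new modulus lcm = 10472.
    Write x = 284 + 616·t and substitute into x ≡ 11 (mod 17): 616·t ≡ 11 − 284 = -273 (mod 17).
    Reduce coefficients mod 17: 4·t ≡ 16 (mod 17).
    The inverse of 4 mod 17 is 13 (since 4·13 = 52 = 3·17 + 1), so t ≡ 13·16 = 208 ≡ 4 (mod 17).
    Then x = 284 + 616·4 = 2748, valid modulo lcm(616, 17) = 10472: x ≡ 2748 (mod 10472).
Verify against each original: 2748 mod 11 = 9, 2748 mod 8 = 4, 2748 mod 7 = 4, 2748 mod 17 = 11.

x ≡ 2748 (mod 10472).


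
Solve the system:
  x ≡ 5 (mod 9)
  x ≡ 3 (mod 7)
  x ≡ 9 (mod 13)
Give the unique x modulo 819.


Moduli 9, 7, 13 are pairwise coprime; by CRT there is a unique solution modulo M = 9 · 7 · 13 = 819.
Solve pairwise, accumulating the modulus:
  Start with x ≡ 5 (mod 9).
  Combine with x ≡ 3 (mod 7): since gcd(9, 7) = 1, we get a unique residue mod 63.
    Write x = 5 + 9·t and substitute into x ≡ 3 (mod 7): 9·t ≡ 3 − 5 = -2 (mod 7).
    Reduce coefficients mod 7: 2·t ≡ 5 (mod 7).
    The inverse of 2 mod 7 is 4 (since 2·4 = 8 = 1·7 + 1), so t ≡ 4·5 = 20 ≡ 6 (mod 7).
    Then x = 5 + 9·6 = 59, valid modulo lcm(9, 7) = 63: x ≡ 59 (mod 63).
  Combine with x ≡ 9 (mod 13): since gcd(63, 13) = 1, we get a unique residue mod 819.
    Write x = 59 + 63·t and substitute into x ≡ 9 (mod 13): 63·t ≡ 9 − 59 = -50 (mod 13).
    Reduce coefficients mod 13: 11·t ≡ 2 (mod 13).
    The inverse of 11 mod 13 is 6 (since 11·6 = 66 = 5·13 + 1), so t ≡ 6·2 = 12 ≡ 12 (mod 13).
    Then x = 59 + 63·12 = 815, valid modulo lcm(63, 13) = 819: x ≡ 815 (mod 819).
Verify: 815 mod 9 = 5 ✓, 815 mod 7 = 3 ✓, 815 mod 13 = 9 ✓.

x ≡ 815 (mod 819).


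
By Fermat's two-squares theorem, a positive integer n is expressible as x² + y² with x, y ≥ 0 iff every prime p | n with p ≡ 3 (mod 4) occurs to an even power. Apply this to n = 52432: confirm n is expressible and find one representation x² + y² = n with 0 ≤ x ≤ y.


Step 1: Factor n = 52432 = 2^4 · 29 · 113.
Step 2: Check the mod-4 condition on each prime factor: 2 = 2 (special); 29 ≡ 1 (mod 4), exponent 1; 113 ≡ 1 (mod 4), exponent 1.
All primes ≡ 3 (mod 4) appear to even exponent (or don't appear), so by the two-squares theorem n IS expressible as a sum of two squares.
Step 3: Build a representation. Group n = k² · m with k = 4 and m = 29 · 113 = 3277 (a product of primes ≡ 1 (mod 4)); a representation of m scales to one of n via (k·x)² + (k·y)² = k²(x² + y²). Each prime p ≡ 1 (mod 4) is itself a sum of two squares; find a² by testing p − a² for a perfect square:
  29: 29 − 1² = 28, 29 − 2² = 25 = 5² ⇒ 29 = 2² + 5².
  113: 113 − 1² = 112, 113 − 2² = 109, 113 − 3² = 104, 113 − 4² = 97, 113 − 5² = 88, 113 − 6² = 77, 113 − 7² = 64 = 8² ⇒ 113 = 7² + 8².
  Combine using the Brahmagupta–Fibonacci identity (a² + b²)(c² + d²) = (ac − bd)² + (ad + bc)² = (ac + bd)² + (ad − bc)²:
  29 · 113 = 3277: from (2² + 5²)(7² + 8²), take (2·7 − 5·8, 2·8 + 5·7) = (14 − 40, 16 + 35) = (-26, 51); dropping signs (only squares matter) gives (26, 51); check 26² + 51² = 676 + 2601 = 3277 ✓.
  Scale by k = 4: (4·26, 4·51) = (104, 204).
Step 4: Order so x ≤ y and verify: 104² + 204² = 10816 + 41616 = 52432 = n. ✓

n = 52432 = 104² + 204² (one valid representation with x ≤ y).


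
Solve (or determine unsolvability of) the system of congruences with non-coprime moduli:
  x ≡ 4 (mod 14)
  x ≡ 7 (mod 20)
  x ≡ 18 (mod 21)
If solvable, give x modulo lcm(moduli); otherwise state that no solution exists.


Moduli 14, 20, 21 are not pairwise coprime, so CRT works modulo lcm(m_i) when all pairwise compatibility conditions hold.
Pairwise compatibility: gcd(m_i, m_j) must divide a_i - a_j for every pair.
Merge one congruence at a time:
  Start: x ≡ 4 (mod 14).
  Combine with x ≡ 7 (mod 20): gcd(14, 20) = 2, and 7 - 4 = 3 is NOT divisible by 2.
    ⇒ system is inconsistent (no integer solution).

No solution (the system is inconsistent).


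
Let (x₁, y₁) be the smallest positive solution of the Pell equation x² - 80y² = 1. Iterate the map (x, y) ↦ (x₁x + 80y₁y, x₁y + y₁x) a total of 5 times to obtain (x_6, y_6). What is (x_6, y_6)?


Step 1: Find the fundamental solution (x₁, y₁) of x² - 80y² = 1.
  Expand √80 as a continued fraction. a₀ = ⌊√80⌋ = 8; iterate m_{k+1} = d_k·a_k − m_k, d_{k+1} = (80 − m_{k+1}²)/d_k, a_{k+1} = ⌊(a₀ + m_{k+1})/d_{k+1}⌋ (starting m₀ = 0, d₀ = 1), with convergents p_k = a_k·p_{k-1} + p_{k-2}, q_k = a_k·q_{k-1} + q_{k-2} (p₋₁ = 1, q₋₁ = 0):
  k = 0: a₀ = 8; p₀/q₀ = 8/1; p₀² − 80·q₀² = 64 − 80 = -16.
  k = 1: m = 8, d = 16, a = ⌊(8 + 8)/16⌋ = 1; p/q = (1·8 + 1)/(1·1 + 0) = 9/1; p² − 80·q² = 81 − 80 = 1.
  The first convergent with p² − 80·q² = 1 gives the fundamental solution (x₁, y₁) = (9, 1).
Step 2: Apply the recurrence (x_{n+1}, y_{n+1}) = (x₁x_n + 80y₁y_n, x₁y_n + y₁x_n) repeatedly.
  From (x_1, y_1) = (9, 1): x_2 = 9·9 + 80·1·1 = 161; y_2 = 9·1 + 1·9 = 18.
  From (x_2, y_2) = (161, 18): x_3 = 9·161 + 80·1·18 = 2889; y_3 = 9·18 + 1·161 = 323.
  From (x_3, y_3) = (2889, 323): x_4 = 9·2889 + 80·1·323 = 51841; y_4 = 9·323 + 1·2889 = 5796.
  From (x_4, y_4) = (51841, 5796): x_5 = 9·51841 + 80·1·5796 = 930249; y_5 = 9·5796 + 1·51841 = 104005.
  From (x_5, y_5) = (930249, 104005): x_6 = 9·930249 + 80·1·104005 = 16692641; y_6 = 9·104005 + 1·930249 = 1866294.
Step 3: Verify x_6² - 80·y_6² = 278644263554881 - 278644263554880 = 1 (should be 1). ✓

(x_1, y_1) = (9, 1); (x_6, y_6) = (16692641, 1866294).


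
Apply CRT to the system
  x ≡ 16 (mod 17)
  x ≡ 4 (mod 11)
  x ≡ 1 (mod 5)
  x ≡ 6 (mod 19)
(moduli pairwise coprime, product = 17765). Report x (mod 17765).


Product of moduli M = 17 · 11 · 5 · 19 = 17765.
Merge one congruence at a time:
  Start: x ≡ 16 (mod 17).
  Combine with x ≡ 4 (mod 11); new modulus lcm = 187.
    Write x = 16 + 17·t and substitute into x ≡ 4 (mod 11): 17·t ≡ 4 − 16 = -12 (mod 11).
    Reduce coefficients mod 11: 6·t ≡ 10 (mod 11).
    The inverse of 6 mod 11 is 2 (since 6·2 = 12 = 1·11 + 1), so t ≡ 2·10 = 20 ≡ 9 (mod 11).
    Then x = 16 + 17·9 = 169, valid modulo lcm(17, 11) = 187: x ≡ 169 (mod 187).
  Combine with x ≡ 1 (mod 5); new modulus lcm = 935.
    Write x = 169 + 187·t and substitute into x ≡ 1 (mod 5): 187·t ≡ 1 − 169 = -168 (mod 5).
    Reduce coefficients mod 5: 2·t ≡ 2 (mod 5).
    The inverse of 2 mod 5 is 3 (since 2·3 = 6 = 1·5 + 1), so t ≡ 3·2 = 6 ≡ 1 (mod 5).
    Then x = 169 + 187·1 = 356, valid modulo lcm(187, 5) = 935: x ≡ 356 (mod 935).
  Combine with x ≡ 6 (mod 19); new modulus lcm = 17765.
    Write x = 356 + 935·t and substitute into x ≡ 6 (mod 19): 935·t ≡ 6 − 356 = -350 (mod 19).
    Reduce coefficients mod 19: 4·t ≡ 11 (mod 19).
    The inverse of 4 mod 19 is 5 (since 4·5 = 20 = 1·19 + 1), so t ≡ 5·11 = 55 ≡ 17 (mod 19).
    Then x = 356 + 935·17 = 16251, valid modulo lcm(935, 19) = 17765: x ≡ 16251 (mod 17765).
Verify against each original: 16251 mod 17 = 16, 16251 mod 11 = 4, 16251 mod 5 = 1, 16251 mod 19 = 6.

x ≡ 16251 (mod 17765).


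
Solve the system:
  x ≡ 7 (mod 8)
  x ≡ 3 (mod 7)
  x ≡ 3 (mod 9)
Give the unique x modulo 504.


Moduli 8, 7, 9 are pairwise coprime; by CRT there is a unique solution modulo M = 8 · 7 · 9 = 504.
Solve pairwise, accumulating the modulus:
  Start with x ≡ 7 (mod 8).
  Combine with x ≡ 3 (mod 7): since gcd(8, 7) = 1, we get a unique residue mod 56.
    Write x = 7 + 8·t and substitute into x ≡ 3 (mod 7): 8·t ≡ 3 − 7 = -4 (mod 7).
    Reduce coefficients mod 7: 1·t ≡ 3 (mod 7).
    So t ≡ 3 (mod 7).
    Then x = 7 + 8·3 = 31, valid modulo lcm(8, 7) = 56: x ≡ 31 (mod 56).
  Combine with x ≡ 3 (mod 9): since gcd(56, 9) = 1, we get a unique residue mod 504.
    Write x = 31 + 56·t and substitute into x ≡ 3 (mod 9): 56·t ≡ 3 − 31 = -28 (mod 9).
    Reduce coefficients mod 9: 2·t ≡ 8 (mod 9).
    The inverse of 2 mod 9 is 5 (since 2·5 = 10 = 1·9 + 1), so t ≡ 5·8 = 40 ≡ 4 (mod 9).
    Then x = 31 + 56·4 = 255, valid modulo lcm(56, 9) = 504: x ≡ 255 (mod 504).
Verify: 255 mod 8 = 7 ✓, 255 mod 7 = 3 ✓, 255 mod 9 = 3 ✓.

x ≡ 255 (mod 504).


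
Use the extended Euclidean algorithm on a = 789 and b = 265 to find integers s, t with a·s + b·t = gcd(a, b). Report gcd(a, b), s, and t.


Euclidean algorithm on (789, 265) — divide until remainder is 0:
  789 = 2 · 265 + 259
  265 = 1 · 259 + 6
  259 = 43 · 6 + 1
  6 = 6 · 1 + 0
gcd(789, 265) = 1.
Track Bezout coefficients alongside the remainders: start with r₀ = 789 = a·1 + b·0 (s = 1, t = 0) and r₁ = 265 = a·0 + b·1 (s = 0, t = 1); each new remainder r_{k+1} = r_{k-1} − q_k·r_k inherits s_{k+1} = s_{k-1} − q_k·s_k, t_{k+1} = t_{k-1} − q_k·t_k, so r_k = a·s_k + b·t_k at every step:
  q = 2: r = 259, s = 1 − 2·0 = 1, t = 0 − 2·1 = -2  (check: 789·1 + 265·(-2) = 259)
  q = 1: r = 6, s = 0 − 1·1 = -1, t = 1 − 1·(-2) = 3  (check: 789·(-1) + 265·3 = 6)
  q = 43: r = 1, s = 1 − 43·(-1) = 44, t = -2 − 43·3 = -131  (check: 789·44 + 265·(-131) = 1)
The row with r = 1 (the gcd) gives the Bezout coefficients s = 44, t = -131.
Result: 789 · (44) + 265 · (-131) = 1.

gcd(789, 265) = 1; s = 44, t = -131 (check: 789·44 + 265·(-131) = 1).


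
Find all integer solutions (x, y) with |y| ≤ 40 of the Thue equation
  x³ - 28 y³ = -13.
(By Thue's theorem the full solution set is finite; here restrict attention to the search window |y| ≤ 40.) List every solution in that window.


The equation is x³ - 28y³ = -13. For fixed y, x³ = 28·y³ − 13, so a solution requires the RHS to be a perfect cube.
Strategy: iterate y from -40 to 40, compute RHS = 28·y³ − 13, and check whether it is a (positive or negative) perfect cube.
Check small values of y:
  y = 0: RHS = -13 is not a perfect cube.
  y = 1: RHS = 15 is not a perfect cube.
  y = -1: RHS = -41 is not a perfect cube.
  y = 2: RHS = 211 is not a perfect cube.
  y = -2: RHS = -237 is not a perfect cube.
  y = 3: RHS = 743 is not a perfect cube.
  y = -3: RHS = -769 is not a perfect cube.
Continuing the search up to |y| = 40 finds no solutions either.
No (x, y) in the scanned range satisfies the equation.

No integer solutions with |y| ≤ 40.


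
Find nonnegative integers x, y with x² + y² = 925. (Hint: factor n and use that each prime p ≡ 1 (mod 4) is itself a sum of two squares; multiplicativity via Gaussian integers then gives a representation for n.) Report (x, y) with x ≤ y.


Step 1: Factor n = 925 = 5^2 · 37.
Step 2: Check the mod-4 condition on each prime factor: 5 ≡ 1 (mod 4), exponent 2; 37 ≡ 1 (mod 4), exponent 1.
All primes ≡ 3 (mod 4) appear to even exponent (or don't appear), so by the two-squares theorem n IS expressible as a sum of two squares.
Step 3: Build a representation. Here n = 5 · 5 · 37 is a product of primes ≡ 1 (mod 4). Each prime p ≡ 1 (mod 4) is itself a sum of two squares; find a² by testing p − a² for a perfect square:
  5: 5 − 1² = 4 = 2² ⇒ 5 = 1² + 2².
  37: 37 − 1² = 36 = 6² ⇒ 37 = 1² + 6².
  Combine using the Brahmagupta–Fibonacci identity (a² + b²)(c² + d²) = (ac − bd)² + (ad + bc)² = (ac + bd)² + (ad − bc)²:
  5 · 5 = 25: from (1² + 2²)(1² + 2²), take (1·1 − 2·2, 1·2 + 2·1) = (1 − 4, 2 + 2) = (-3, 4); dropping signs (only squares matter) gives (3, 4); check 3² + 4² = 9 + 16 = 25 ✓.
  25 · 37 = 925: from (3² + 4²)(1² + 6²), take (3·1 − 4·6, 3·6 + 4·1) = (3 − 24, 18 + 4) = (-21, 22); dropping signs (only squares matter) gives (21, 22); check 21² + 22² = 441 + 484 = 925 ✓.
Step 4: Order so x ≤ y and verify: 21² + 22² = 441 + 484 = 925 = n. ✓

n = 925 = 21² + 22² (one valid representation with x ≤ y).


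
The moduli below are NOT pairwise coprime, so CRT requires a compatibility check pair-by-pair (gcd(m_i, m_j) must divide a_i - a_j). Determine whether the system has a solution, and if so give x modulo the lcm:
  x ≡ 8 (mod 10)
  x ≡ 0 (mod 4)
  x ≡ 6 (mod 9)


Moduli 10, 4, 9 are not pairwise coprime, so CRT works modulo lcm(m_i) when all pairwise compatibility conditions hold.
Pairwise compatibility: gcd(m_i, m_j) must divide a_i - a_j for every pair.
Merge one congruence at a time:
  Start: x ≡ 8 (mod 10).
  Combine with x ≡ 0 (mod 4): gcd(10, 4) = 2; 0 - 8 = -8, which IS divisible by 2, so compatible.
    Write x = 8 + 10·t and substitute into x ≡ 0 (mod 4): 10·t ≡ 0 − 8 = -8 (mod 4).
    Divide the congruence (and modulus) by g = 2: 5·t ≡ -4 (mod 2).
    Reduce coefficients mod 2: 1·t ≡ 0 (mod 2).
    So t ≡ 0 (mod 2).
    Then x = 8 + 10·0 = 8, valid modulo lcm(10, 4) = 20: x ≡ 8 (mod 20).
  Combine with x ≡ 6 (mod 9): gcd(20, 9) = 1; 6 - 8 = -2, which IS divisible by 1, so compatible.
    Write x = 8 + 20·t and substitute into x ≡ 6 (mod 9): 20·t ≡ 6 − 8 = -2 (mod 9).
    Reduce coefficients mod 9: 2·t ≡ 7 (mod 9).
    The inverse of 2 mod 9 is 5 (since 2·5 = 10 = 1·9 + 1), so t ≡ 5·7 = 35 ≡ 8 (mod 9).
    Then x = 8 + 20·8 = 168, valid modulo lcm(20, 9) = 180: x ≡ 168 (mod 180).
Verify: 168 mod 10 = 8, 168 mod 4 = 0, 168 mod 9 = 6.

x ≡ 168 (mod 180).


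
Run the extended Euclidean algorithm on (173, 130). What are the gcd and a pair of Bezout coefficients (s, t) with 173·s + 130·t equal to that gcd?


Euclidean algorithm on (173, 130) — divide until remainder is 0:
  173 = 1 · 130 + 43
  130 = 3 · 43 + 1
  43 = 43 · 1 + 0
gcd(173, 130) = 1.
Track Bezout coefficients alongside the remainders: start with r₀ = 173 = a·1 + b·0 (s = 1, t = 0) and r₁ = 130 = a·0 + b·1 (s = 0, t = 1); each new remainder r_{k+1} = r_{k-1} − q_k·r_k inherits s_{k+1} = s_{k-1} − q_k·s_k, t_{k+1} = t_{k-1} − q_k·t_k, so r_k = a·s_k + b·t_k at every step:
  q = 1: r = 43, s = 1 − 1·0 = 1, t = 0 − 1·1 = -1  (check: 173·1 + 130·(-1) = 43)
  q = 3: r = 1, s = 0 − 3·1 = -3, t = 1 − 3·(-1) = 4  (check: 173·(-3) + 130·4 = 1)
The row with r = 1 (the gcd) gives the Bezout coefficients s = -3, t = 4.
Result: 173 · (-3) + 130 · (4) = 1.

gcd(173, 130) = 1; s = -3, t = 4 (check: 173·(-3) + 130·4 = 1).


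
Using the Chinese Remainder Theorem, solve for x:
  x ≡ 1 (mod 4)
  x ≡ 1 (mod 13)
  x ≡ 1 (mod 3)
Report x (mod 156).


Moduli 4, 13, 3 are pairwise coprime; by CRT there is a unique solution modulo M = 4 · 13 · 3 = 156.
Solve pairwise, accumulating the modulus:
  Start with x ≡ 1 (mod 4).
  Combine with x ≡ 1 (mod 13): since gcd(4, 13) = 1, we get a unique residue mod 52.
    Write x = 1 + 4·t and substitute into x ≡ 1 (mod 13): 4·t ≡ 1 − 1 = 0 (mod 13).
    The inverse of 4 mod 13 is 10 (since 4·10 = 40 = 3·13 + 1), so t ≡ 10·0 = 0 ≡ 0 (mod 13).
    Then x = 1 + 4·0 = 1, valid modulo lcm(4, 13) = 52: x ≡ 1 (mod 52).
  Combine with x ≡ 1 (mod 3): since gcd(52, 3) = 1, we get a unique residue mod 156.
    Write x = 1 + 52·t and substitute into x ≡ 1 (mod 3): 52·t ≡ 1 − 1 = 0 (mod 3).
    Reduce coefficients mod 3: 1·t ≡ 0 (mod 3).
    So t ≡ 0 (mod 3).
    Then x = 1 + 52·0 = 1, valid modulo lcm(52, 3) = 156: x ≡ 1 (mod 156).
Verify: 1 mod 4 = 1 ✓, 1 mod 13 = 1 ✓, 1 mod 3 = 1 ✓.

x ≡ 1 (mod 156).


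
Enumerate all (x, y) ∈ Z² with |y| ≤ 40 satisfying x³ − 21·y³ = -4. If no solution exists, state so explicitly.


The equation is x³ - 21y³ = -4. For fixed y, x³ = 21·y³ − 4, so a solution requires the RHS to be a perfect cube.
Strategy: iterate y from -40 to 40, compute RHS = 21·y³ − 4, and check whether it is a (positive or negative) perfect cube.
Check small values of y:
  y = 0: RHS = -4 is not a perfect cube.
  y = 1: RHS = 17 is not a perfect cube.
  y = -1: RHS = -25 is not a perfect cube.
  y = 2: RHS = 164 is not a perfect cube.
  y = -2: RHS = -172 is not a perfect cube.
  y = 3: RHS = 563 is not a perfect cube.
  y = -3: RHS = -571 is not a perfect cube.
Continuing the search up to |y| = 40 finds no solutions either.
No (x, y) in the scanned range satisfies the equation.

No integer solutions with |y| ≤ 40.


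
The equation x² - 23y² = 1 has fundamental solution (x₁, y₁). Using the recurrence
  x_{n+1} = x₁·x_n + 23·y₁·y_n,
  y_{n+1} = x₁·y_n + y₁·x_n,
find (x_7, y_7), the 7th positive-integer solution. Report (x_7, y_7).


Step 1: Find the fundamental solution (x₁, y₁) of x² - 23y² = 1.
  Expand √23 as a continued fraction. a₀ = ⌊√23⌋ = 4; iterate m_{k+1} = d_k·a_k − m_k, d_{k+1} = (23 − m_{k+1}²)/d_k, a_{k+1} = ⌊(a₀ + m_{k+1})/d_{k+1}⌋ (starting m₀ = 0, d₀ = 1), with convergents p_k = a_k·p_{k-1} + p_{k-2}, q_k = a_k·q_{k-1} + q_{k-2} (p₋₁ = 1, q₋₁ = 0):
  k = 0: a₀ = 4; p₀/q₀ = 4/1; p₀² − 23·q₀² = 16 − 23 = -7.
  k = 1: m = 4, d = 7, a = ⌊(4 + 4)/7⌋ = 1; p/q = (1·4 + 1)/(1·1 + 0) = 5/1; p² − 23·q² = 25 − 23 = 2.
  k = 2: m = 3, d = 2, a = ⌊(4 + 3)/2⌋ = 3; p/q = (3·5 + 4)/(3·1 + 1) = 19/4; p² − 23·q² = 361 − 368 = -7.
  k = 3: m = 3, d = 7, a = ⌊(4 + 3)/7⌋ = 1; p/q = (1·19 + 5)/(1·4 + 1) = 24/5; p² − 23·q² = 576 − 575 = 1.
  The first convergent with p² − 23·q² = 1 gives the fundamental solution (x₁, y₁) = (24, 5).
Step 2: Apply the recurrence (x_{n+1}, y_{n+1}) = (x₁x_n + 23y₁y_n, x₁y_n + y₁x_n) repeatedly.
  From (x_1, y_1) = (24, 5): x_2 = 24·24 + 23·5·5 = 1151; y_2 = 24·5 + 5·24 = 240.
  From (x_2, y_2) = (1151, 240): x_3 = 24·1151 + 23·5·240 = 55224; y_3 = 24·240 + 5·1151 = 11515.
  From (x_3, y_3) = (55224, 11515): x_4 = 24·55224 + 23·5·11515 = 2649601; y_4 = 24·11515 + 5·55224 = 552480.
  From (x_4, y_4) = (2649601, 552480): x_5 = 24·2649601 + 23·5·552480 = 127125624; y_5 = 24·552480 + 5·2649601 = 26507525.
  From (x_5, y_5) = (127125624, 26507525): x_6 = 24·127125624 + 23·5·26507525 = 6099380351; y_6 = 24·26507525 + 5·127125624 = 1271808720.
  From (x_6, y_6) = (6099380351, 1271808720): x_7 = 24·6099380351 + 23·5·1271808720 = 292643131224; y_7 = 24·1271808720 + 5·6099380351 = 61020311035.
Step 3: Verify x_7² - 23·y_7² = 85640002252587283738176 - 85640002252587283738175 = 1 (should be 1). ✓

(x_1, y_1) = (24, 5); (x_7, y_7) = (292643131224, 61020311035).


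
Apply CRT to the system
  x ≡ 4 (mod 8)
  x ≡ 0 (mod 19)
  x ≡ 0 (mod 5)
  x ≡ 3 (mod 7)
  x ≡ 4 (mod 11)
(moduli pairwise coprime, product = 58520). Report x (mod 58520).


Product of moduli M = 8 · 19 · 5 · 7 · 11 = 58520.
Merge one congruence at a time:
  Start: x ≡ 4 (mod 8).
  Combine with x ≡ 0 (mod 19); new modulus lcm = 152.
    Write x = 4 + 8·t and substitute into x ≡ 0 (mod 19): 8·t ≡ 0 − 4 = -4 (mod 19).
    Reduce coefficients mod 19: 8·t ≡ 15 (mod 19).
    The inverse of 8 mod 19 is 12 (since 8·12 = 96 = 5·19 + 1), so t ≡ 12·15 = 180 ≡ 9 (mod 19).
    Then x = 4 + 8·9 = 76, valid modulo lcm(8, 19) = 152: x ≡ 76 (mod 152).
  Combine with x ≡ 0 (mod 5); new modulus lcm = 760.
    Write x = 76 + 152·t and substitute into x ≡ 0 (mod 5): 152·t ≡ 0 − 76 = -76 (mod 5).
    Reduce coefficients mod 5: 2·t ≡ 4 (mod 5).
    The inverse of 2 mod 5 is 3 (since 2·3 = 6 = 1·5 + 1), so t ≡ 3·4 = 12 ≡ 2 (mod 5).
    Then x = 76 + 152·2 = 380, valid modulo lcm(152, 5) = 760: x ≡ 380 (mod 760).
  Combine with x ≡ 3 (mod 7); new modulus lcm = 5320.
    Write x = 380 + 760·t and substitute into x ≡ 3 (mod 7): 760·t ≡ 3 − 380 = -377 (mod 7).
    Reduce coefficients mod 7: 4·t ≡ 1 (mod 7).
    The inverse of 4 mod 7 is 2 (since 4·2 = 8 = 1·7 + 1), so t ≡ 2·1 = 2 ≡ 2 (mod 7).
    Then x = 380 + 760·2 = 1900, valid modulo lcm(760, 7) = 5320: x ≡ 1900 (mod 5320).
  Combine with x ≡ 4 (mod 11); new modulus lcm = 58520.
    Write x = 1900 + 5320·t and substitute into x ≡ 4 (mod 11): 5320·t ≡ 4 − 1900 = -1896 (mod 11).
    Reduce coefficients mod 11: 7·t ≡ 7 (mod 11).
    The inverse of 7 mod 11 is 8 (since 7·8 = 56 = 5·11 + 1), so t ≡ 8·7 = 56 ≡ 1 (mod 11).
    Then x = 1900 + 5320·1 = 7220, valid modulo lcm(5320, 11) = 58520: x ≡ 7220 (mod 58520).
Verify against each original: 7220 mod 8 = 4, 7220 mod 19 = 0, 7220 mod 5 = 0, 7220 mod 7 = 3, 7220 mod 11 = 4.

x ≡ 7220 (mod 58520).


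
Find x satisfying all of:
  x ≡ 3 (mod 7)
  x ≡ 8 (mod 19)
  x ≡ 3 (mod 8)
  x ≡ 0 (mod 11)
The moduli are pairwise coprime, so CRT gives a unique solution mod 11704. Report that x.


Product of moduli M = 7 · 19 · 8 · 11 = 11704.
Merge one congruence at a time:
  Start: x ≡ 3 (mod 7).
  Combine with x ≡ 8 (mod 19); new modulus lcm = 133.
    Write x = 3 + 7·t and substitute into x ≡ 8 (mod 19): 7·t ≡ 8 − 3 = 5 (mod 19).
    The inverse of 7 mod 19 is 11 (since 7·11 = 77 = 4·19 + 1), so t ≡ 11·5 = 55 ≡ 17 (mod 19).
    Then x = 3 + 7·17 = 122, valid modulo lcm(7, 19) = 133: x ≡ 122 (mod 133).
  Combine with x ≡ 3 (mod 8); new modulus lcm = 1064.
    Write x = 122 + 133·t and substitute into x ≡ 3 (mod 8): 133·t ≡ 3 − 122 = -119 (mod 8).
    Reduce coefficients mod 8: 5·t ≡ 1 (mod 8).
    The inverse of 5 mod 8 is 5 (since 5·5 = 25 = 3·8 + 1), so t ≡ 5·1 = 5 ≡ 5 (mod 8).
    Then x = 122 + 133·5 = 787, valid modulo lcm(133, 8) = 1064: x ≡ 787 (mod 1064).
  Combine with x ≡ 0 (mod 11); new modulus lcm = 11704.
    Write x = 787 + 1064·t and substitute into x ≡ 0 (mod 11): 1064·t ≡ 0 − 787 = -787 (mod 11).
    Reduce coefficients mod 11: 8·t ≡ 5 (mod 11).
    The inverse of 8 mod 11 is 7 (since 8·7 = 56 = 5·11 + 1), so t ≡ 7·5 = 35 ≡ 2 (mod 11).
    Then x = 787 + 1064·2 = 2915, valid modulo lcm(1064, 11) = 11704: x ≡ 2915 (mod 11704).
Verify against each original: 2915 mod 7 = 3, 2915 mod 19 = 8, 2915 mod 8 = 3, 2915 mod 11 = 0.

x ≡ 2915 (mod 11704).


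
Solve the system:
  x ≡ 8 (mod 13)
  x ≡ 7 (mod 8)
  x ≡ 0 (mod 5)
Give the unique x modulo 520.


Moduli 13, 8, 5 are pairwise coprime; by CRT there is a unique solution modulo M = 13 · 8 · 5 = 520.
Solve pairwise, accumulating the modulus:
  Start with x ≡ 8 (mod 13).
  Combine with x ≡ 7 (mod 8): since gcd(13, 8) = 1, we get a unique residue mod 104.
    Write x = 8 + 13·t and substitute into x ≡ 7 (mod 8): 13·t ≡ 7 − 8 = -1 (mod 8).
    Reduce coefficients mod 8: 5·t ≡ 7 (mod 8).
    The inverse of 5 mod 8 is 5 (since 5·5 = 25 = 3·8 + 1), so t ≡ 5·7 = 35 ≡ 3 (mod 8).
    Then x = 8 + 13·3 = 47, valid modulo lcm(13, 8) = 104: x ≡ 47 (mod 104).
  Combine with x ≡ 0 (mod 5): since gcd(104, 5) = 1, we get a unique residue mod 520.
    Write x = 47 + 104·t and substitute into x ≡ 0 (mod 5): 104·t ≡ 0 − 47 = -47 (mod 5).
    Reduce coefficients mod 5: 4·t ≡ 3 (mod 5).
    The inverse of 4 mod 5 is 4 (since 4·4 = 16 = 3·5 + 1), so t ≡ 4·3 = 12 ≡ 2 (mod 5).
    Then x = 47 + 104·2 = 255, valid modulo lcm(104, 5) = 520: x ≡ 255 (mod 520).
Verify: 255 mod 13 = 8 ✓, 255 mod 8 = 7 ✓, 255 mod 5 = 0 ✓.

x ≡ 255 (mod 520).


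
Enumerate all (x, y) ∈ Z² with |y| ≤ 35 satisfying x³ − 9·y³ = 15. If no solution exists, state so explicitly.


The equation is x³ - 9y³ = 15. For fixed y, x³ = 9·y³ + 15, so a solution requires the RHS to be a perfect cube.
Strategy: iterate y from -35 to 35, compute RHS = 9·y³ + 15, and check whether it is a (positive or negative) perfect cube.
Check small values of y:
  y = 0: RHS = 15 is not a perfect cube.
  y = 1: RHS = 24 is not a perfect cube.
  y = -1: RHS = 6 is not a perfect cube.
  y = 2: RHS = 87 is not a perfect cube.
  y = -2: RHS = -57 is not a perfect cube.
  y = 3: RHS = 258 is not a perfect cube.
  y = -3: RHS = -228 is not a perfect cube.
Continuing the search up to |y| = 35 finds no solutions either.
No (x, y) in the scanned range satisfies the equation.

No integer solutions with |y| ≤ 35.


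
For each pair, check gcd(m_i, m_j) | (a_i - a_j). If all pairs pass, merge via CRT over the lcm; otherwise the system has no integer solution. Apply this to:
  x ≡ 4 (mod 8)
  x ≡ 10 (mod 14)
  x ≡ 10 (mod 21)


Moduli 8, 14, 21 are not pairwise coprime, so CRT works modulo lcm(m_i) when all pairwise compatibility conditions hold.
Pairwise compatibility: gcd(m_i, m_j) must divide a_i - a_j for every pair.
Merge one congruence at a time:
  Start: x ≡ 4 (mod 8).
  Combine with x ≡ 10 (mod 14): gcd(8, 14) = 2; 10 - 4 = 6, which IS divisible by 2, so compatible.
    Write x = 4 + 8·t and substitute into x ≡ 10 (mod 14): 8·t ≡ 10 − 4 = 6 (mod 14).
    Divide the congruence (and modulus) by g = 2: 4·t ≡ 3 (mod 7).
    The inverse of 4 mod 7 is 2 (since 4·2 = 8 = 1·7 + 1), so t ≡ 2·3 = 6 ≡ 6 (mod 7).
    Then x = 4 + 8·6 = 52, valid modulo lcm(8, 14) = 56: x ≡ 52 (mod 56).
  Combine with x ≡ 10 (mod 21): gcd(56, 21) = 7; 10 - 52 = -42, which IS divisible by 7, so compatible.
    Write x = 52 + 56·t and substitute into x ≡ 10 (mod 21): 56·t ≡ 10 − 52 = -42 (mod 21).
    Divide the congruence (and modulus) by g = 7: 8·t ≡ -6 (mod 3).
    Reduce coefficients mod 3: 2·t ≡ 0 (mod 3).
    The inverse of 2 mod 3 is 2 (since 2·2 = 4 = 1·3 + 1), so t ≡ 2·0 = 0 ≡ 0 (mod 3).
    Then x = 52 + 56·0 = 52, valid modulo lcm(56, 21) = 168: x ≡ 52 (mod 168).
Verify: 52 mod 8 = 4, 52 mod 14 = 10, 52 mod 21 = 10.

x ≡ 52 (mod 168).
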